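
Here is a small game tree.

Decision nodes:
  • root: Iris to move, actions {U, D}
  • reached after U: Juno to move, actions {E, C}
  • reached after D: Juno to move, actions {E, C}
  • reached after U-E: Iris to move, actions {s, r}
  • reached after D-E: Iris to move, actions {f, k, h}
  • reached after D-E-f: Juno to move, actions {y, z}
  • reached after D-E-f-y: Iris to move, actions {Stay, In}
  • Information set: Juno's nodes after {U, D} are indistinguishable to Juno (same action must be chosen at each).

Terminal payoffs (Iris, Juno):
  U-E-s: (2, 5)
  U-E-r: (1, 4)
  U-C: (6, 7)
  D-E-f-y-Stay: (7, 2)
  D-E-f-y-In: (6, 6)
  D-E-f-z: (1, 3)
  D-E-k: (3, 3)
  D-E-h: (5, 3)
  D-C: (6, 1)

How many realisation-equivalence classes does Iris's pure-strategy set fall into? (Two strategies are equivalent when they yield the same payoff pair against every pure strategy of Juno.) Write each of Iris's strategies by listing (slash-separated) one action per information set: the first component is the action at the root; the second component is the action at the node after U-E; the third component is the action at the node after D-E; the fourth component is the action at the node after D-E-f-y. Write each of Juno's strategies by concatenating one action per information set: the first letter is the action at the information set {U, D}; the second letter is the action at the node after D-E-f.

6

Iris has 24 pure strategies: U/s/f/Stay, U/s/f/In, U/s/k/Stay, U/s/k/In, U/s/h/Stay, U/s/h/In, U/r/f/Stay, U/r/f/In, U/r/k/Stay, U/r/k/In, U/r/h/Stay, U/r/h/In, D/s/f/Stay, D/s/f/In, D/s/k/Stay, D/s/k/In, D/s/h/Stay, D/s/h/In, D/r/f/Stay, D/r/f/In, D/r/k/Stay, D/r/k/In, D/r/h/Stay, D/r/h/In. Columns: Ey, Ez, Cy, Cz.
{U/s/f/Stay, U/s/f/In, U/s/k/Stay, U/s/k/In, U/s/h/Stay, U/s/h/In} → row (2,5) (2,5) (6,7) (6,7)
{U/r/f/Stay, U/r/f/In, U/r/k/Stay, U/r/k/In, U/r/h/Stay, U/r/h/In} → row (1,4) (1,4) (6,7) (6,7)
{D/s/f/Stay, D/r/f/Stay} → row (7,2) (1,3) (6,1) (6,1)
{D/s/f/In, D/r/f/In} → row (6,6) (1,3) (6,1) (6,1)
{D/s/k/Stay, D/s/k/In, D/r/k/Stay, D/r/k/In} → row (3,3) (3,3) (6,1) (6,1)
{D/s/h/Stay, D/s/h/In, D/r/h/Stay, D/r/h/In} → row (5,3) (5,3) (6,1) (6,1)
That's 6 distinct rows out of 24 strategies.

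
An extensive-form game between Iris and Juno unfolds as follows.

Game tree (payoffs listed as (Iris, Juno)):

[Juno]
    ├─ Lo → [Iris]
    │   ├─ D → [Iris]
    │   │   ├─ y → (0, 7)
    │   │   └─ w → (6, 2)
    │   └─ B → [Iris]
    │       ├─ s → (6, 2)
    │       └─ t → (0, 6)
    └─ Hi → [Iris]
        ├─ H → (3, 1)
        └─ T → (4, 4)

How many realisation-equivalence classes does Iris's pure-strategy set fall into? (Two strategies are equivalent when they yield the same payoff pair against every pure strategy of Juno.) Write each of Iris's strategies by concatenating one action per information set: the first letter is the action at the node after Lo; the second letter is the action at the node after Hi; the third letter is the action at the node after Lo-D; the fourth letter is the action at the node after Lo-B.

6

Iris has 16 pure strategies: DHys, DHyt, DHws, DHwt, DTys, DTyt, DTws, DTwt, BHys, BHyt, BHws, BHwt, BTys, BTyt, BTws, BTwt. Columns: Lo, Hi.
{DHys, DHyt} → row (0,7) (3,1)
{DHws, DHwt, BHys, BHws} → row (6,2) (3,1)
{DTys, DTyt} → row (0,7) (4,4)
{DTws, DTwt, BTys, BTws} → row (6,2) (4,4)
{BHyt, BHwt} → row (0,6) (3,1)
{BTyt, BTwt} → row (0,6) (4,4)
That's 6 distinct rows out of 16 strategies.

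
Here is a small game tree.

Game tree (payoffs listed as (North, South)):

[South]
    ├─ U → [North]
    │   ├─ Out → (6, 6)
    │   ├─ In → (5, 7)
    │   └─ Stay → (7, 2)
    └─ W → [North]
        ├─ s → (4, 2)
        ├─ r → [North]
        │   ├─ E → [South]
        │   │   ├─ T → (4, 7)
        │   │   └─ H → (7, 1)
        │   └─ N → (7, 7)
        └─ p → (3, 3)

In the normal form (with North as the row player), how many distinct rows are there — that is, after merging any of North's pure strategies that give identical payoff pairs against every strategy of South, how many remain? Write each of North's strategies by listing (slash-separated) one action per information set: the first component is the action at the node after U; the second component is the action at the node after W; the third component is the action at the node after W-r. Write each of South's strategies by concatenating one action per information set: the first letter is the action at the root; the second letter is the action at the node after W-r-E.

12

North has 18 pure strategies: Out/s/E, Out/s/N, Out/r/E, Out/r/N, Out/p/E, Out/p/N, In/s/E, In/s/N, In/r/E, In/r/N, In/p/E, In/p/N, Stay/s/E, Stay/s/N, Stay/r/E, Stay/r/N, Stay/p/E, Stay/p/N. Columns: UT, UH, WT, WH.
{Out/s/E, Out/s/N} → row (6,6) (6,6) (4,2) (4,2)
{Out/r/E} → row (6,6) (6,6) (4,7) (7,1)
{Out/r/N} → row (6,6) (6,6) (7,7) (7,7)
{Out/p/E, Out/p/N} → row (6,6) (6,6) (3,3) (3,3)
{In/s/E, In/s/N} → row (5,7) (5,7) (4,2) (4,2)
{In/r/E} → row (5,7) (5,7) (4,7) (7,1)
{In/r/N} → row (5,7) (5,7) (7,7) (7,7)
{In/p/E, In/p/N} → row (5,7) (5,7) (3,3) (3,3)
{Stay/s/E, Stay/s/N} → row (7,2) (7,2) (4,2) (4,2)
{Stay/r/E} → row (7,2) (7,2) (4,7) (7,1)
{Stay/r/N} → row (7,2) (7,2) (7,7) (7,7)
{Stay/p/E, Stay/p/N} → row (7,2) (7,2) (3,3) (3,3)
That's 12 distinct rows out of 18 strategies.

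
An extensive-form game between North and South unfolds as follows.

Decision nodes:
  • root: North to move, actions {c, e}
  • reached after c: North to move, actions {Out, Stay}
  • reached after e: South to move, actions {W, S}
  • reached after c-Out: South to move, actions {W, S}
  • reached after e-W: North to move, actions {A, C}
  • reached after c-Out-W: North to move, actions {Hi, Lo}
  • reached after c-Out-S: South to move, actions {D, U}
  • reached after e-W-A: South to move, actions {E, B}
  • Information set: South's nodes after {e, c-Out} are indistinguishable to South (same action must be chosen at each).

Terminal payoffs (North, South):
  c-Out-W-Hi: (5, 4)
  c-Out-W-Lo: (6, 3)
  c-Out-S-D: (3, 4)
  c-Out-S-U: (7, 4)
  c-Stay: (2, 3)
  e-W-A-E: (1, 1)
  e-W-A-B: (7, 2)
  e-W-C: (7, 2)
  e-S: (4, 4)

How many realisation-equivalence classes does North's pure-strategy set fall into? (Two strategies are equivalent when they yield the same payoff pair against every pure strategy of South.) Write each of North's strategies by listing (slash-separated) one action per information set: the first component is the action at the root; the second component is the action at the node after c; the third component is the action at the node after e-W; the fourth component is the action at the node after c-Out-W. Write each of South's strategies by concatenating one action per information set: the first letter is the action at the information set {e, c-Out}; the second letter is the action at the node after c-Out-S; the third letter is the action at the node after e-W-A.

5

North has 16 pure strategies: c/Out/A/Hi, c/Out/A/Lo, c/Out/C/Hi, c/Out/C/Lo, c/Stay/A/Hi, c/Stay/A/Lo, c/Stay/C/Hi, c/Stay/C/Lo, e/Out/A/Hi, e/Out/A/Lo, e/Out/C/Hi, e/Out/C/Lo, e/Stay/A/Hi, e/Stay/A/Lo, e/Stay/C/Hi, e/Stay/C/Lo. Columns: WDE, WDB, WUE, WUB, SDE, SDB, SUE, SUB.
{c/Out/A/Hi, c/Out/C/Hi} → row (5,4) (5,4) (5,4) (5,4) (3,4) (3,4) (7,4) (7,4)
{c/Out/A/Lo, c/Out/C/Lo} → row (6,3) (6,3) (6,3) (6,3) (3,4) (3,4) (7,4) (7,4)
{c/Stay/A/Hi, c/Stay/A/Lo, c/Stay/C/Hi, c/Stay/C/Lo} → row (2,3) (2,3) (2,3) (2,3) (2,3) (2,3) (2,3) (2,3)
{e/Out/A/Hi, e/Out/A/Lo, e/Stay/A/Hi, e/Stay/A/Lo} → row (1,1) (7,2) (1,1) (7,2) (4,4) (4,4) (4,4) (4,4)
{e/Out/C/Hi, e/Out/C/Lo, e/Stay/C/Hi, e/Stay/C/Lo} → row (7,2) (7,2) (7,2) (7,2) (4,4) (4,4) (4,4) (4,4)
That's 5 distinct rows out of 16 strategies.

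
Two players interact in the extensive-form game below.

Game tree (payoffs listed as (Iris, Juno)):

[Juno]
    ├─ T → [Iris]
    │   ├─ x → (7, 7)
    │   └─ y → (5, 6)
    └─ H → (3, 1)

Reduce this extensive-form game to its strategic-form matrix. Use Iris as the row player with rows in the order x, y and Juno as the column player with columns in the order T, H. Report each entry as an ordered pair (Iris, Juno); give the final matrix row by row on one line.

x: (7,7) (3,1) | y: (5,6) (3,1)

Row x: T→(7,7), H→(3,1)
Row y: T→(5,6), H→(3,1)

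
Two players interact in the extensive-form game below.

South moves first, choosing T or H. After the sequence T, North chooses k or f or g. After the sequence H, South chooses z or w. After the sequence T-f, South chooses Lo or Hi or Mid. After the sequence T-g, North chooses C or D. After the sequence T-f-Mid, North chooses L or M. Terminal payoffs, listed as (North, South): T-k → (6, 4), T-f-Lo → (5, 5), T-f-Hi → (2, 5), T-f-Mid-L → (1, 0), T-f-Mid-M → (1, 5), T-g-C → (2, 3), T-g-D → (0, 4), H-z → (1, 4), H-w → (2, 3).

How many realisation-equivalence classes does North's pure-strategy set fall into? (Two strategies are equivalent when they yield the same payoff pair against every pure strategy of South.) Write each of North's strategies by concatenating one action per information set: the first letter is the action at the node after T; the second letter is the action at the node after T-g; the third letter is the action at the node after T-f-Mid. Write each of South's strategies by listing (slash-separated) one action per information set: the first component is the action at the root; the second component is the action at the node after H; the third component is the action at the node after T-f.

North has 12 pure strategies: kCL, kCM, kDL, kDM, fCL, fCM, fDL, fDM, gCL, gCM, gDL, gDM. Columns: T/z/Lo, T/z/Hi, T/z/Mid, T/w/Lo, T/w/Hi, T/w/Mid, H/z/Lo, H/z/Hi, H/z/Mid, H/w/Lo, H/w/Hi, H/w/Mid.
{kCL, kCM, kDL, kDM} → row (6,4) (6,4) (6,4) (6,4) (6,4) (6,4) (1,4) (1,4) (1,4) (2,3) (2,3) (2,3)
{fCL, fDL} → row (5,5) (2,5) (1,0) (5,5) (2,5) (1,0) (1,4) (1,4) (1,4) (2,3) (2,3) (2,3)
{fCM, fDM} → row (5,5) (2,5) (1,5) (5,5) (2,5) (1,5) (1,4) (1,4) (1,4) (2,3) (2,3) (2,3)
{gCL, gCM} → row (2,3) (2,3) (2,3) (2,3) (2,3) (2,3) (1,4) (1,4) (1,4) (2,3) (2,3) (2,3)
{gDL, gDM} → row (0,4) (0,4) (0,4) (0,4) (0,4) (0,4) (1,4) (1,4) (1,4) (2,3) (2,3) (2,3)
That's 5 distinct rows out of 12 strategies.

5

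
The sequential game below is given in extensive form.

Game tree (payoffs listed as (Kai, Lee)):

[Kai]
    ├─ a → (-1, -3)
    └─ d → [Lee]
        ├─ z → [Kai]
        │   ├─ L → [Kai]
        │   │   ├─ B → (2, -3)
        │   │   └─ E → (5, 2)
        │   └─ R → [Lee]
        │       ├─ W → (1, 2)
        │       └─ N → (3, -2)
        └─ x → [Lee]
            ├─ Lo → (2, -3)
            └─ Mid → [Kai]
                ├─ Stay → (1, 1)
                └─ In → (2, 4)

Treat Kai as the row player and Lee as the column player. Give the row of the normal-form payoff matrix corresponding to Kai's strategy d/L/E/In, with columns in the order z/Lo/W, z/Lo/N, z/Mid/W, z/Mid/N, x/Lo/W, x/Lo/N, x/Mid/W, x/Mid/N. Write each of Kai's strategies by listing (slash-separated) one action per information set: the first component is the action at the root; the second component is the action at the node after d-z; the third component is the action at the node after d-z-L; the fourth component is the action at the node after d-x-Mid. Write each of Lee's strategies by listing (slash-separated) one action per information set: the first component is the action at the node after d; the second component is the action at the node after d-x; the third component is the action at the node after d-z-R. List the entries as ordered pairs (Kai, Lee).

(5,2) (5,2) (5,2) (5,2) (2,-3) (2,-3) (2,4) (2,4)

vs z/Lo/W: Kai plays d → Lee plays z at [d] → Kai plays L at [d-z] → Kai plays E at [d-z-L] → (5, 2)
vs z/Lo/N: Kai plays d → Lee plays z at [d] → Kai plays L at [d-z] → Kai plays E at [d-z-L] → (5, 2)
vs z/Mid/W: Kai plays d → Lee plays z at [d] → Kai plays L at [d-z] → Kai plays E at [d-z-L] → (5, 2)
vs z/Mid/N: Kai plays d → Lee plays z at [d] → Kai plays L at [d-z] → Kai plays E at [d-z-L] → (5, 2)
vs x/Lo/W: Kai plays d → Lee plays x at [d] → Lee plays Lo at [d-x] → (2, -3)
vs x/Lo/N: Kai plays d → Lee plays x at [d] → Lee plays Lo at [d-x] → (2, -3)
vs x/Mid/W: Kai plays d → Lee plays x at [d] → Lee plays Mid at [d-x] → Kai plays In at [d-x-Mid] → (2, 4)
vs x/Mid/N: Kai plays d → Lee plays x at [d] → Lee plays Mid at [d-x] → Kai plays In at [d-x-Mid] → (2, 4)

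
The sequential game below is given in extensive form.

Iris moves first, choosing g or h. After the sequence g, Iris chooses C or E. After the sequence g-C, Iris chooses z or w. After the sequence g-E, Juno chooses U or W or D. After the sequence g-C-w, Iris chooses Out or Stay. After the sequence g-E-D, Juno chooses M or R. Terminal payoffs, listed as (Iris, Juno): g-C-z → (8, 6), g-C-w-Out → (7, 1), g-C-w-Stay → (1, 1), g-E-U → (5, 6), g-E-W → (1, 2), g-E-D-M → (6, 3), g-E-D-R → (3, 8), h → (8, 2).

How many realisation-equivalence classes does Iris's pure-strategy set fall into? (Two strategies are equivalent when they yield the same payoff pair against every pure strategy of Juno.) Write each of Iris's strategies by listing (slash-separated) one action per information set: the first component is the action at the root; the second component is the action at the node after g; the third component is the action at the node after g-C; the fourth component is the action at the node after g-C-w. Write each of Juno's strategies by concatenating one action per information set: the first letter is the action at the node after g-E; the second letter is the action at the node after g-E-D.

5

Iris has 16 pure strategies: g/C/z/Out, g/C/z/Stay, g/C/w/Out, g/C/w/Stay, g/E/z/Out, g/E/z/Stay, g/E/w/Out, g/E/w/Stay, h/C/z/Out, h/C/z/Stay, h/C/w/Out, h/C/w/Stay, h/E/z/Out, h/E/z/Stay, h/E/w/Out, h/E/w/Stay. Columns: UM, UR, WM, WR, DM, DR.
{g/C/z/Out, g/C/z/Stay} → row (8,6) (8,6) (8,6) (8,6) (8,6) (8,6)
{g/C/w/Out} → row (7,1) (7,1) (7,1) (7,1) (7,1) (7,1)
{g/C/w/Stay} → row (1,1) (1,1) (1,1) (1,1) (1,1) (1,1)
{g/E/z/Out, g/E/z/Stay, g/E/w/Out, g/E/w/Stay} → row (5,6) (5,6) (1,2) (1,2) (6,3) (3,8)
{h/C/z/Out, h/C/z/Stay, h/C/w/Out, h/C/w/Stay, h/E/z/Out, h/E/z/Stay, h/E/w/Out, h/E/w/Stay} → row (8,2) (8,2) (8,2) (8,2) (8,2) (8,2)
That's 5 distinct rows out of 16 strategies.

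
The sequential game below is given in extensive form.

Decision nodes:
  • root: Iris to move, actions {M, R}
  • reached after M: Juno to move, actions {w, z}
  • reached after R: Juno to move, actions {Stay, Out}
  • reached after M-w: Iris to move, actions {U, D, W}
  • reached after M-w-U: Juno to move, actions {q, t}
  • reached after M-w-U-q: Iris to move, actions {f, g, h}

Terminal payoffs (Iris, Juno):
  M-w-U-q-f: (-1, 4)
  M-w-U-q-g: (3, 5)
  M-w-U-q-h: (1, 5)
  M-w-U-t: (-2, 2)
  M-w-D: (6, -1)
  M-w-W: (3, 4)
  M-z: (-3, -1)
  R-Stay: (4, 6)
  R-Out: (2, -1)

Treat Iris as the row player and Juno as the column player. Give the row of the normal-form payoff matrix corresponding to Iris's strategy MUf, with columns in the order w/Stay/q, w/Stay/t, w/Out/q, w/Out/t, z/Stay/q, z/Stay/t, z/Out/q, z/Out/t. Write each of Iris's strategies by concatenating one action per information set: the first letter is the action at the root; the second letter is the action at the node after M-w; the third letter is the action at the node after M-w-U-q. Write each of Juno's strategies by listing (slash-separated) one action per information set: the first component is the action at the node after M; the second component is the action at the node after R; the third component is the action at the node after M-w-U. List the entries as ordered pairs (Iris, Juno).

(-1,4) (-2,2) (-1,4) (-2,2) (-3,-1) (-3,-1) (-3,-1) (-3,-1)

vs w/Stay/q: Iris plays M → Juno plays w at [M] → Iris plays U at [M-w] → Juno plays q at [M-w-U] → Iris plays f at [M-w-U-q] → (-1, 4)
vs w/Stay/t: Iris plays M → Juno plays w at [M] → Iris plays U at [M-w] → Juno plays t at [M-w-U] → (-2, 2)
vs w/Out/q: Iris plays M → Juno plays w at [M] → Iris plays U at [M-w] → Juno plays q at [M-w-U] → Iris plays f at [M-w-U-q] → (-1, 4)
vs w/Out/t: Iris plays M → Juno plays w at [M] → Iris plays U at [M-w] → Juno plays t at [M-w-U] → (-2, 2)
vs z/Stay/q: Iris plays M → Juno plays z at [M] → (-3, -1)
vs z/Stay/t: Iris plays M → Juno plays z at [M] → (-3, -1)
vs z/Out/q: Iris plays M → Juno plays z at [M] → (-3, -1)
vs z/Out/t: Iris plays M → Juno plays z at [M] → (-3, -1)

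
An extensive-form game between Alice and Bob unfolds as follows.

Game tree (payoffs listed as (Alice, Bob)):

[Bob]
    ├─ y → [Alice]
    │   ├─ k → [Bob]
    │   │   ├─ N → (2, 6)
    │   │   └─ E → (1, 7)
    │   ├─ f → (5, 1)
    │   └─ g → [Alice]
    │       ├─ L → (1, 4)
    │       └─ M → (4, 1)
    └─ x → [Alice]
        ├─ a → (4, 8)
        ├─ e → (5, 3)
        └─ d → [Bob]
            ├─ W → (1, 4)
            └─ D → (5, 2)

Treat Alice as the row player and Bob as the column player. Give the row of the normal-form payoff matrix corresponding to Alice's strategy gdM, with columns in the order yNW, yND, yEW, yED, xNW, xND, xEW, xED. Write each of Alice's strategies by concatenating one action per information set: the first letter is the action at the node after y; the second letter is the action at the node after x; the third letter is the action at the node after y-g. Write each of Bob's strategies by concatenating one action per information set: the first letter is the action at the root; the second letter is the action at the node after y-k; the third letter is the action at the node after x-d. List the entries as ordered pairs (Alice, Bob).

vs yNW: Bob plays y → Alice plays g at [y] → Alice plays M at [y-g] → (4, 1)
vs yND: Bob plays y → Alice plays g at [y] → Alice plays M at [y-g] → (4, 1)
vs yEW: Bob plays y → Alice plays g at [y] → Alice plays M at [y-g] → (4, 1)
vs yED: Bob plays y → Alice plays g at [y] → Alice plays M at [y-g] → (4, 1)
vs xNW: Bob plays x → Alice plays d at [x] → Bob plays W at [x-d] → (1, 4)
vs xND: Bob plays x → Alice plays d at [x] → Bob plays D at [x-d] → (5, 2)
vs xEW: Bob plays x → Alice plays d at [x] → Bob plays W at [x-d] → (1, 4)
vs xED: Bob plays x → Alice plays d at [x] → Bob plays D at [x-d] → (5, 2)

(4,1) (4,1) (4,1) (4,1) (1,4) (5,2) (1,4) (5,2)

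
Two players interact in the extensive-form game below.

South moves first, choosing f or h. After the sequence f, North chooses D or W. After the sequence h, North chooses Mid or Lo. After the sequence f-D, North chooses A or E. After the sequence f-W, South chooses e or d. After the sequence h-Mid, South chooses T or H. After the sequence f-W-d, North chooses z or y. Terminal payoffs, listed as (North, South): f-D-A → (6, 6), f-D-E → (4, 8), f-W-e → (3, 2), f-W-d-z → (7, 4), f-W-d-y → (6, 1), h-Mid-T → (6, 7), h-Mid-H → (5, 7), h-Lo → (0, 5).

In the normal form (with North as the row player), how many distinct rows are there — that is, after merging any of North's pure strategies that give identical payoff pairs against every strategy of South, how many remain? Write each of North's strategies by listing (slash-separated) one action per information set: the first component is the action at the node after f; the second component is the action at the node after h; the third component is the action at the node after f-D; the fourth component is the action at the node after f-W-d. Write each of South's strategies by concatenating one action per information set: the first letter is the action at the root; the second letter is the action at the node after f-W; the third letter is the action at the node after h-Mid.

North has 16 pure strategies: D/Mid/A/z, D/Mid/A/y, D/Mid/E/z, D/Mid/E/y, D/Lo/A/z, D/Lo/A/y, D/Lo/E/z, D/Lo/E/y, W/Mid/A/z, W/Mid/A/y, W/Mid/E/z, W/Mid/E/y, W/Lo/A/z, W/Lo/A/y, W/Lo/E/z, W/Lo/E/y. Columns: feT, feH, fdT, fdH, heT, heH, hdT, hdH.
{D/Mid/A/z, D/Mid/A/y} → row (6,6) (6,6) (6,6) (6,6) (6,7) (5,7) (6,7) (5,7)
{D/Mid/E/z, D/Mid/E/y} → row (4,8) (4,8) (4,8) (4,8) (6,7) (5,7) (6,7) (5,7)
{D/Lo/A/z, D/Lo/A/y} → row (6,6) (6,6) (6,6) (6,6) (0,5) (0,5) (0,5) (0,5)
{D/Lo/E/z, D/Lo/E/y} → row (4,8) (4,8) (4,8) (4,8) (0,5) (0,5) (0,5) (0,5)
{W/Mid/A/z, W/Mid/E/z} → row (3,2) (3,2) (7,4) (7,4) (6,7) (5,7) (6,7) (5,7)
{W/Mid/A/y, W/Mid/E/y} → row (3,2) (3,2) (6,1) (6,1) (6,7) (5,7) (6,7) (5,7)
{W/Lo/A/z, W/Lo/E/z} → row (3,2) (3,2) (7,4) (7,4) (0,5) (0,5) (0,5) (0,5)
{W/Lo/A/y, W/Lo/E/y} → row (3,2) (3,2) (6,1) (6,1) (0,5) (0,5) (0,5) (0,5)
That's 8 distinct rows out of 16 strategies.

8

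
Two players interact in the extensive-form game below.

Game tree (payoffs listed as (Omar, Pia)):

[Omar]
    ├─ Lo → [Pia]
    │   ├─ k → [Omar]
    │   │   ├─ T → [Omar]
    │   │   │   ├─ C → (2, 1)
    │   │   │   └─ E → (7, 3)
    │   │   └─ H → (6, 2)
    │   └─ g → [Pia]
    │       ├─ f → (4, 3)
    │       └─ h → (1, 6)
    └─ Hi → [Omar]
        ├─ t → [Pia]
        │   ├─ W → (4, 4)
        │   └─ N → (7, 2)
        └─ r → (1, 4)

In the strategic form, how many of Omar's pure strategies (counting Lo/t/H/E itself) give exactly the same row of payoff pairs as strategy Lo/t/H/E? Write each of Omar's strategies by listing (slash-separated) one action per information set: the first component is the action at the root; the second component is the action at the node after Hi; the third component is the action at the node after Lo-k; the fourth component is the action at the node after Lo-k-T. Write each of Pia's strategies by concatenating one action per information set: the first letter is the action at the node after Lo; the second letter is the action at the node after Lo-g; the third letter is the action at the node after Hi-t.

Row for Lo/t/H/E (columns kfW, kfN, khW, khN, gfW, gfN, ghW, ghN): (6,2) (6,2) (6,2) (6,2) (4,3) (4,3) (1,6) (1,6).
Under Lo/t/H/E, Omar's choice at the node after Hi and at the node after Lo-k-T can never be reached regardless of what Pia does, so varying those choices leaves every outcome unchanged.
Holding the reachable choices fixed and varying the unreachable ones freely already gives 2 × 2 = 4 equivalent strategies.
No other strategy reproduces this row, so those 4 are the full class: Lo/t/H/C, Lo/t/H/E, Lo/r/H/C, Lo/r/H/E.

4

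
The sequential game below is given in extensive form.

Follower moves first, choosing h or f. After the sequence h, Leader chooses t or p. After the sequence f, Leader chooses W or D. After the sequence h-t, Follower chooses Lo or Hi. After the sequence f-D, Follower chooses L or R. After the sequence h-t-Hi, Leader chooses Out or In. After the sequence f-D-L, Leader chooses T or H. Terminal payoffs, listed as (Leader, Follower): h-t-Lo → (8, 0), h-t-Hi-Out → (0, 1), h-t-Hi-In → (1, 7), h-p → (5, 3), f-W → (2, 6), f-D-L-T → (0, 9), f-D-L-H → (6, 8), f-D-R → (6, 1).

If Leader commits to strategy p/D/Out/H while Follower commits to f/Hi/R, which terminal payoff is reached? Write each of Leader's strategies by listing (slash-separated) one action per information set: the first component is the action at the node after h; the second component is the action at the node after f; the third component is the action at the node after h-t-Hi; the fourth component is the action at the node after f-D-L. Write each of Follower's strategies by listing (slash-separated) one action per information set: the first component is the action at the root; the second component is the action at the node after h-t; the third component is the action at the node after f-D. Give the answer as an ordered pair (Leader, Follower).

(6, 1)

Trace the play path from the root:
  Follower plays f
  Leader plays D at [f]
  Follower plays R at [f-D]
→ terminal payoff (6, 1).
(Leader's choice at the node after h is never reached on this path, so it doesn't affect the outcome.)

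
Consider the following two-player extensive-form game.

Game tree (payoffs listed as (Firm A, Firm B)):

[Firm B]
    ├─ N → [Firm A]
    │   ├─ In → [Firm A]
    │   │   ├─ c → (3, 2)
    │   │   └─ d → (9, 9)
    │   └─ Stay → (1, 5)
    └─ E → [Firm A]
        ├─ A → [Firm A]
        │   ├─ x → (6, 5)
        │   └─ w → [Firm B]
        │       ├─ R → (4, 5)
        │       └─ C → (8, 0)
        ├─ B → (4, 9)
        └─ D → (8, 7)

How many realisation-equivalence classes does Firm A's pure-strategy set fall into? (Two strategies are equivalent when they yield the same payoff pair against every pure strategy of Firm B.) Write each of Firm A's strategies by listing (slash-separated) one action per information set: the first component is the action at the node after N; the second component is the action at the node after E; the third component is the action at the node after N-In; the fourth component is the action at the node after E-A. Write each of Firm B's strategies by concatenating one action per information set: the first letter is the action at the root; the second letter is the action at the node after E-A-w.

Firm A has 24 pure strategies: In/A/c/x, In/A/c/w, In/A/d/x, In/A/d/w, In/B/c/x, In/B/c/w, In/B/d/x, In/B/d/w, In/D/c/x, In/D/c/w, In/D/d/x, In/D/d/w, Stay/A/c/x, Stay/A/c/w, Stay/A/d/x, Stay/A/d/w, Stay/B/c/x, Stay/B/c/w, Stay/B/d/x, Stay/B/d/w, Stay/D/c/x, Stay/D/c/w, Stay/D/d/x, Stay/D/d/w. Columns: NR, NC, ER, EC.
{In/A/c/x} → row (3,2) (3,2) (6,5) (6,5)
{In/A/c/w} → row (3,2) (3,2) (4,5) (8,0)
{In/A/d/x} → row (9,9) (9,9) (6,5) (6,5)
{In/A/d/w} → row (9,9) (9,9) (4,5) (8,0)
{In/B/c/x, In/B/c/w} → row (3,2) (3,2) (4,9) (4,9)
{In/B/d/x, In/B/d/w} → row (9,9) (9,9) (4,9) (4,9)
{In/D/c/x, In/D/c/w} → row (3,2) (3,2) (8,7) (8,7)
{In/D/d/x, In/D/d/w} → row (9,9) (9,9) (8,7) (8,7)
{Stay/A/c/x, Stay/A/d/x} → row (1,5) (1,5) (6,5) (6,5)
{Stay/A/c/w, Stay/A/d/w} → row (1,5) (1,5) (4,5) (8,0)
{Stay/B/c/x, Stay/B/c/w, Stay/B/d/x, Stay/B/d/w} → row (1,5) (1,5) (4,9) (4,9)
{Stay/D/c/x, Stay/D/c/w, Stay/D/d/x, Stay/D/d/w} → row (1,5) (1,5) (8,7) (8,7)
That's 12 distinct rows out of 24 strategies.

12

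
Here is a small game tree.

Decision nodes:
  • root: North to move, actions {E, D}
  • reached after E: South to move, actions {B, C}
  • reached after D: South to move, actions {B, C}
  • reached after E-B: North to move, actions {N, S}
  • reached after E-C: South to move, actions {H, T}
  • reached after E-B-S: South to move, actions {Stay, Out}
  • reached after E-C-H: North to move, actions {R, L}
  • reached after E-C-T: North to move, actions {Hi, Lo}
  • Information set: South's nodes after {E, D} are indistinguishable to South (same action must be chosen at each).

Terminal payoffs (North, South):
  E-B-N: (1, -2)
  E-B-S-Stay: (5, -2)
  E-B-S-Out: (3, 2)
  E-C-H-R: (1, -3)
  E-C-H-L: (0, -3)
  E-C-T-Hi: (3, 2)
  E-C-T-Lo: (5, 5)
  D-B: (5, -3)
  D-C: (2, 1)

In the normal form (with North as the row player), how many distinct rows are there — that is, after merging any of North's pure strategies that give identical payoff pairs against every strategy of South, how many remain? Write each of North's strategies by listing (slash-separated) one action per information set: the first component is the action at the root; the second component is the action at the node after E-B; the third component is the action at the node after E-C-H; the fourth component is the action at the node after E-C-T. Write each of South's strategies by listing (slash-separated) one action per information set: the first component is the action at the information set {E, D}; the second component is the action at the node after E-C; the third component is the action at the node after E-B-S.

North has 16 pure strategies: E/N/R/Hi, E/N/R/Lo, E/N/L/Hi, E/N/L/Lo, E/S/R/Hi, E/S/R/Lo, E/S/L/Hi, E/S/L/Lo, D/N/R/Hi, D/N/R/Lo, D/N/L/Hi, D/N/L/Lo, D/S/R/Hi, D/S/R/Lo, D/S/L/Hi, D/S/L/Lo. Columns: B/H/Stay, B/H/Out, B/T/Stay, B/T/Out, C/H/Stay, C/H/Out, C/T/Stay, C/T/Out.
{E/N/R/Hi} → row (1,-2) (1,-2) (1,-2) (1,-2) (1,-3) (1,-3) (3,2) (3,2)
{E/N/R/Lo} → row (1,-2) (1,-2) (1,-2) (1,-2) (1,-3) (1,-3) (5,5) (5,5)
{E/N/L/Hi} → row (1,-2) (1,-2) (1,-2) (1,-2) (0,-3) (0,-3) (3,2) (3,2)
{E/N/L/Lo} → row (1,-2) (1,-2) (1,-2) (1,-2) (0,-3) (0,-3) (5,5) (5,5)
{E/S/R/Hi} → row (5,-2) (3,2) (5,-2) (3,2) (1,-3) (1,-3) (3,2) (3,2)
{E/S/R/Lo} → row (5,-2) (3,2) (5,-2) (3,2) (1,-3) (1,-3) (5,5) (5,5)
{E/S/L/Hi} → row (5,-2) (3,2) (5,-2) (3,2) (0,-3) (0,-3) (3,2) (3,2)
{E/S/L/Lo} → row (5,-2) (3,2) (5,-2) (3,2) (0,-3) (0,-3) (5,5) (5,5)
{D/N/R/Hi, D/N/R/Lo, D/N/L/Hi, D/N/L/Lo, D/S/R/Hi, D/S/R/Lo, D/S/L/Hi, D/S/L/Lo} → row (5,-3) (5,-3) (5,-3) (5,-3) (2,1) (2,1) (2,1) (2,1)
That's 9 distinct rows out of 16 strategies.

9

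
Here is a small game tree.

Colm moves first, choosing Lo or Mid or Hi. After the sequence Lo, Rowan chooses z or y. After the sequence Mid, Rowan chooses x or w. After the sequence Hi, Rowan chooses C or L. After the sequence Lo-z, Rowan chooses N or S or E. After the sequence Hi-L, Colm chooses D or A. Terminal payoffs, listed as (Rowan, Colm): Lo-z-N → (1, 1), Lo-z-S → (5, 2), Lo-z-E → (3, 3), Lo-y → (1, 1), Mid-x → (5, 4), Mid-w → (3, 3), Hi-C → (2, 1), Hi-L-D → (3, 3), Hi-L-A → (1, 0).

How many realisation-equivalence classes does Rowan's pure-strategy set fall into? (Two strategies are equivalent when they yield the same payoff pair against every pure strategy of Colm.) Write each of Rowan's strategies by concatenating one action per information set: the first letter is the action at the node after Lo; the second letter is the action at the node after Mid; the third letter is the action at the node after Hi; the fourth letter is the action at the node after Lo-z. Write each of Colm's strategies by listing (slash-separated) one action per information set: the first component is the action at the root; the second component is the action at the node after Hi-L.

12

Rowan has 24 pure strategies: zxCN, zxCS, zxCE, zxLN, zxLS, zxLE, zwCN, zwCS, zwCE, zwLN, zwLS, zwLE, yxCN, yxCS, yxCE, yxLN, yxLS, yxLE, ywCN, ywCS, ywCE, ywLN, ywLS, ywLE. Columns: Lo/D, Lo/A, Mid/D, Mid/A, Hi/D, Hi/A.
{zxCN, yxCN, yxCS, yxCE} → row (1,1) (1,1) (5,4) (5,4) (2,1) (2,1)
{zxCS} → row (5,2) (5,2) (5,4) (5,4) (2,1) (2,1)
{zxCE} → row (3,3) (3,3) (5,4) (5,4) (2,1) (2,1)
{zxLN, yxLN, yxLS, yxLE} → row (1,1) (1,1) (5,4) (5,4) (3,3) (1,0)
{zxLS} → row (5,2) (5,2) (5,4) (5,4) (3,3) (1,0)
{zxLE} → row (3,3) (3,3) (5,4) (5,4) (3,3) (1,0)
{zwCN, ywCN, ywCS, ywCE} → row (1,1) (1,1) (3,3) (3,3) (2,1) (2,1)
{zwCS} → row (5,2) (5,2) (3,3) (3,3) (2,1) (2,1)
{zwCE} → row (3,3) (3,3) (3,3) (3,3) (2,1) (2,1)
{zwLN, ywLN, ywLS, ywLE} → row (1,1) (1,1) (3,3) (3,3) (3,3) (1,0)
{zwLS} → row (5,2) (5,2) (3,3) (3,3) (3,3) (1,0)
{zwLE} → row (3,3) (3,3) (3,3) (3,3) (3,3) (1,0)
That's 12 distinct rows out of 24 strategies.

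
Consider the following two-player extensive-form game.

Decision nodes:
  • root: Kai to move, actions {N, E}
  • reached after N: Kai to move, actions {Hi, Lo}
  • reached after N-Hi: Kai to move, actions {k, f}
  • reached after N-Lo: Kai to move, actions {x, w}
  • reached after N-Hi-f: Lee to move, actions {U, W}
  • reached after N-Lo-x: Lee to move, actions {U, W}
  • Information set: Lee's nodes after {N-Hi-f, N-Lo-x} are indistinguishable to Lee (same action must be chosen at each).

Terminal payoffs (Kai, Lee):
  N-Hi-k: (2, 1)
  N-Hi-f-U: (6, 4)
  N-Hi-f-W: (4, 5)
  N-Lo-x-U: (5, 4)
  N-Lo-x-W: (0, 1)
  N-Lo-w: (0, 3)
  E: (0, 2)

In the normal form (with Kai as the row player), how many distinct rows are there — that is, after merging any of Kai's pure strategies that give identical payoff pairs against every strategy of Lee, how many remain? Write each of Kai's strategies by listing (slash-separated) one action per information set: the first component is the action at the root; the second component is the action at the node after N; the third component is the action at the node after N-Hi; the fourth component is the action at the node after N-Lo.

5

Kai has 16 pure strategies: N/Hi/k/x, N/Hi/k/w, N/Hi/f/x, N/Hi/f/w, N/Lo/k/x, N/Lo/k/w, N/Lo/f/x, N/Lo/f/w, E/Hi/k/x, E/Hi/k/w, E/Hi/f/x, E/Hi/f/w, E/Lo/k/x, E/Lo/k/w, E/Lo/f/x, E/Lo/f/w. Columns: U, W.
{N/Hi/k/x, N/Hi/k/w} → row (2,1) (2,1)
{N/Hi/f/x, N/Hi/f/w} → row (6,4) (4,5)
{N/Lo/k/x, N/Lo/f/x} → row (5,4) (0,1)
{N/Lo/k/w, N/Lo/f/w} → row (0,3) (0,3)
{E/Hi/k/x, E/Hi/k/w, E/Hi/f/x, E/Hi/f/w, E/Lo/k/x, E/Lo/k/w, E/Lo/f/x, E/Lo/f/w} → row (0,2) (0,2)
That's 5 distinct rows out of 16 strategies.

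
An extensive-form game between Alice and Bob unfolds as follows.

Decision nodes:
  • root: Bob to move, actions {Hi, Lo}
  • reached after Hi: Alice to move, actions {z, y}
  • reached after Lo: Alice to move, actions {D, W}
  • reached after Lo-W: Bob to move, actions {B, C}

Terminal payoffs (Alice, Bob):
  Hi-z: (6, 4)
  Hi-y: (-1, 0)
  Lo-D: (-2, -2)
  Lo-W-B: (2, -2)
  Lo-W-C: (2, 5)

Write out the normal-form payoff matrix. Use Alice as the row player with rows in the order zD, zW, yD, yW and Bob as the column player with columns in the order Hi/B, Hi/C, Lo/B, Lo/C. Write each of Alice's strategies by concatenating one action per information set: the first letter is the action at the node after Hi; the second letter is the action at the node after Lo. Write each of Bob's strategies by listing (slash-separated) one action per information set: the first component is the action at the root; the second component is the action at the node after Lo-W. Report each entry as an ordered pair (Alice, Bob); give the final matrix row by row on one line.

zD: (6,4) (6,4) (-2,-2) (-2,-2) | zW: (6,4) (6,4) (2,-2) (2,5) | yD: (-1,0) (-1,0) (-2,-2) (-2,-2) | yW: (-1,0) (-1,0) (2,-2) (2,5)

         Hi/B     Hi/C     Lo/B     Lo/C
  zD    (6,4)    (6,4)  (-2,-2)  (-2,-2)
  zW    (6,4)    (6,4)   (2,-2)    (2,5)
  yD   (-1,0)   (-1,0)  (-2,-2)  (-2,-2)
  yW   (-1,0)   (-1,0)   (2,-2)    (2,5)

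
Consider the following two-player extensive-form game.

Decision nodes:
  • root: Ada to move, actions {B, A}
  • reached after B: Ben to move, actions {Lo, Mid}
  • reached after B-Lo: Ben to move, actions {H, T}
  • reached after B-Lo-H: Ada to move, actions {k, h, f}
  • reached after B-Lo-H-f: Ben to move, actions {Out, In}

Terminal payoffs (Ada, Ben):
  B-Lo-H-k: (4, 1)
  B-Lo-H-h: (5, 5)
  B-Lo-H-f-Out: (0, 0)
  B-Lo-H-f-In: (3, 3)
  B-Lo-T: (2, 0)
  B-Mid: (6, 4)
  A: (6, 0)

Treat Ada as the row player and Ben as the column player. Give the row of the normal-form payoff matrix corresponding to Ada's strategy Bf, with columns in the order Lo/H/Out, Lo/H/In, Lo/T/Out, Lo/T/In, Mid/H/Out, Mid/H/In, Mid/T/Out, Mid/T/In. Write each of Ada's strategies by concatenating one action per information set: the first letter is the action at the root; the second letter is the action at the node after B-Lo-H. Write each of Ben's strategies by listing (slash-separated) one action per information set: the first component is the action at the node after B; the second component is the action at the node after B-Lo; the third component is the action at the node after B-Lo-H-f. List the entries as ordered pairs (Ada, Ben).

vs Lo/H/Out: Ada plays B → Ben plays Lo at [B] → Ben plays H at [B-Lo] → Ada plays f at [B-Lo-H] → Ben plays Out at [B-Lo-H-f] → (0, 0)
vs Lo/H/In: Ada plays B → Ben plays Lo at [B] → Ben plays H at [B-Lo] → Ada plays f at [B-Lo-H] → Ben plays In at [B-Lo-H-f] → (3, 3)
vs Lo/T/Out: Ada plays B → Ben plays Lo at [B] → Ben plays T at [B-Lo] → (2, 0)
vs Lo/T/In: Ada plays B → Ben plays Lo at [B] → Ben plays T at [B-Lo] → (2, 0)
vs Mid/H/Out: Ada plays B → Ben plays Mid at [B] → (6, 4)
vs Mid/H/In: Ada plays B → Ben plays Mid at [B] → (6, 4)
vs Mid/T/Out: Ada plays B → Ben plays Mid at [B] → (6, 4)
vs Mid/T/In: Ada plays B → Ben plays Mid at [B] → (6, 4)

(0,0) (3,3) (2,0) (2,0) (6,4) (6,4) (6,4) (6,4)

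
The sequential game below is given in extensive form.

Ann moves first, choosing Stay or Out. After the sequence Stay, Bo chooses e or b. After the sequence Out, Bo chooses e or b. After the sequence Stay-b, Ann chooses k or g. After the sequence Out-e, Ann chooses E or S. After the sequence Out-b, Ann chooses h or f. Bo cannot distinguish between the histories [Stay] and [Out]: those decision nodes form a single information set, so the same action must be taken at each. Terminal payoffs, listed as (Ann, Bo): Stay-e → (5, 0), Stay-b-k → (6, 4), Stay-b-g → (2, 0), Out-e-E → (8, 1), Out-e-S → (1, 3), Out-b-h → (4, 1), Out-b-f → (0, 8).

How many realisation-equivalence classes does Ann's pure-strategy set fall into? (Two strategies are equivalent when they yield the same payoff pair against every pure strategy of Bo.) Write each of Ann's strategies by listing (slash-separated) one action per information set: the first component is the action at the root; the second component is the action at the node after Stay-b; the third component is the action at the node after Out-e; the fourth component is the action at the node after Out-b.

6

Ann has 16 pure strategies: Stay/k/E/h, Stay/k/E/f, Stay/k/S/h, Stay/k/S/f, Stay/g/E/h, Stay/g/E/f, Stay/g/S/h, Stay/g/S/f, Out/k/E/h, Out/k/E/f, Out/k/S/h, Out/k/S/f, Out/g/E/h, Out/g/E/f, Out/g/S/h, Out/g/S/f. Columns: e, b.
{Stay/k/E/h, Stay/k/E/f, Stay/k/S/h, Stay/k/S/f} → row (5,0) (6,4)
{Stay/g/E/h, Stay/g/E/f, Stay/g/S/h, Stay/g/S/f} → row (5,0) (2,0)
{Out/k/E/h, Out/g/E/h} → row (8,1) (4,1)
{Out/k/E/f, Out/g/E/f} → row (8,1) (0,8)
{Out/k/S/h, Out/g/S/h} → row (1,3) (4,1)
{Out/k/S/f, Out/g/S/f} → row (1,3) (0,8)
That's 6 distinct rows out of 16 strategies.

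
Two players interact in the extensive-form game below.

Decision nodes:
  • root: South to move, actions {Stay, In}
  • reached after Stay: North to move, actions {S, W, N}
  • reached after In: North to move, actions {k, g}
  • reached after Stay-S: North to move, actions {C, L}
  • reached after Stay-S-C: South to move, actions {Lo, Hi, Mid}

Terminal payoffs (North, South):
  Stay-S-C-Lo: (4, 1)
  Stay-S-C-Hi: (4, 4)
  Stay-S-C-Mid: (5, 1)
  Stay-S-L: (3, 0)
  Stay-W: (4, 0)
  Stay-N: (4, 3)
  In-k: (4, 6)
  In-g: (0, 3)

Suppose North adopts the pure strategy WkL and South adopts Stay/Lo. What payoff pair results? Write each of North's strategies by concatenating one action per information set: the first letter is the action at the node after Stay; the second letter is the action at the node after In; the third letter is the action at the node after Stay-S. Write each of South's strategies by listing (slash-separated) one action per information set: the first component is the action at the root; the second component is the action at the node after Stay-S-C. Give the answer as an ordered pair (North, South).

Trace the play path from the root:
  South plays Stay
  North plays W at [Stay]
→ terminal payoff (4, 0).
(North's choice at the node after In is never reached on this path, so it doesn't affect the outcome.)

(4, 0)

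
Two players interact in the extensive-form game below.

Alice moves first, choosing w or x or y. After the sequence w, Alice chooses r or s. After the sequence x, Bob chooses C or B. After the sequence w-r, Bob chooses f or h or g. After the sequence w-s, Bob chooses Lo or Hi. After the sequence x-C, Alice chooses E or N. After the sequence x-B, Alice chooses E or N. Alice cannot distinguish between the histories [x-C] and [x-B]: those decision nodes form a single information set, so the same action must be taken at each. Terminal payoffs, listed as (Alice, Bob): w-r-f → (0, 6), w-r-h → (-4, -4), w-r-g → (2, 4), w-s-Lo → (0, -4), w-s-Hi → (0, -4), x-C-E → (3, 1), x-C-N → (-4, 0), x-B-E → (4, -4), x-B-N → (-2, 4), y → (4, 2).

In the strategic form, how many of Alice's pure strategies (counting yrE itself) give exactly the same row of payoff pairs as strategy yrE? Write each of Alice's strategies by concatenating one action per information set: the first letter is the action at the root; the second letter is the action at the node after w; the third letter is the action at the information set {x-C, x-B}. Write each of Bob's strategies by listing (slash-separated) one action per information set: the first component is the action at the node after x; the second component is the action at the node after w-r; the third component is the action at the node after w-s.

Row for yrE (columns C/f/Lo, C/f/Hi, C/h/Lo, C/h/Hi, C/g/Lo, C/g/Hi, B/f/Lo, B/f/Hi, B/h/Lo, B/h/Hi, B/g/Lo, B/g/Hi): (4,2) (4,2) (4,2) (4,2) (4,2) (4,2) (4,2) (4,2) (4,2) (4,2) (4,2) (4,2).
Under yrE, Alice's choice at the node after w and at the information set {x-C, x-B} can never be reached regardless of what Bob does, so varying those choices leaves every outcome unchanged.
Holding the reachable choices fixed and varying the unreachable ones freely already gives 2 × 2 = 4 equivalent strategies.
No other strategy reproduces this row, so those 4 are the full class: yrE, yrN, ysE, ysN.

4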